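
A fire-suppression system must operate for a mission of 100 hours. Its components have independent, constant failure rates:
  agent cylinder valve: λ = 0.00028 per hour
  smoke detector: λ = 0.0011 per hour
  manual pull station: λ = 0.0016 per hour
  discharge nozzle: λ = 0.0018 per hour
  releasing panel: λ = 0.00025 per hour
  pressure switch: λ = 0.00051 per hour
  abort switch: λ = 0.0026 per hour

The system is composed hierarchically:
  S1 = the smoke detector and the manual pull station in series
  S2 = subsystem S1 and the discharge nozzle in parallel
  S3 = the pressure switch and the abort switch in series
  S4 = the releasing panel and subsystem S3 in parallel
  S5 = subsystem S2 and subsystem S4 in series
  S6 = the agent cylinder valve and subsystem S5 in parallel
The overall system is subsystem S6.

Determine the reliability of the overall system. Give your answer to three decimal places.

R(agent cylinder valve) = exp(−0.00028 × 100) = 0.97239
R(smoke detector) = exp(−0.0011 × 100) = 0.89583
R(manual pull station) = exp(−0.0016 × 100) = 0.85214
R(discharge nozzle) = exp(−0.0018 × 100) = 0.83527
R(releasing panel) = exp(−0.00025 × 100) = 0.97531
R(pressure switch) = exp(−0.00051 × 100) = 0.95028
R(abort switch) = exp(−0.0026 × 100) = 0.77105
Series (smoke detector and manual pull station): 0.89583 × 0.85214 = 0.76337
Parallel ([0.76337] and discharge nozzle): 1 − (1 − 0.76337)(1 − 0.83527) = 0.96102
Series (pressure switch and abort switch): 0.95028 × 0.77105 = 0.73271
Parallel (releasing panel and [0.73271]): 1 − (1 − 0.97531)(1 − 0.73271) = 0.99340
Series ([0.96102] and [0.99340]): 0.96102 × 0.99340 = 0.95468
Parallel (agent cylinder valve and [0.95468]): 1 − (1 − 0.97239)(1 − 0.95468) = 0.999

0.999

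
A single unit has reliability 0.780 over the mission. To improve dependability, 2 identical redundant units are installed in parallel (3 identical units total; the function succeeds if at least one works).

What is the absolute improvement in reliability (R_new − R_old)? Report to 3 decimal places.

0.209

R_before = 0.780
R_after = 1 − (1 − 0.780)^3 = 0.989
ΔR = 0.989 − 0.780 = 0.209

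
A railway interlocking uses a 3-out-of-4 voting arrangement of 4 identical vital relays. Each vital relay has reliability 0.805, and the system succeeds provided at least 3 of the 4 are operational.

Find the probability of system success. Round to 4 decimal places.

R = Σ_{i=3}^{4} C(4,i) p^i (1−p)^{4−i} with p = 0.805
C(4,3)·0.805^3·0.195^1 = 0.406895
C(4,4)·0.805^4·0.195^0 = 0.419936
Sum = 0.8268

0.8268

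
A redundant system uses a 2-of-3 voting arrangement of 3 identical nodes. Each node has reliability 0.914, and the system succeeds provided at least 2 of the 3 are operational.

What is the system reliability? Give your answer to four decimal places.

R = Σ_{i=2}^{3} C(3,i) p^i (1−p)^{3−i} with p = 0.914
C(3,2)·0.914^2·0.086^1 = 0.215532
C(3,3)·0.914^3·0.086^0 = 0.763552
Sum = 0.9791

0.9791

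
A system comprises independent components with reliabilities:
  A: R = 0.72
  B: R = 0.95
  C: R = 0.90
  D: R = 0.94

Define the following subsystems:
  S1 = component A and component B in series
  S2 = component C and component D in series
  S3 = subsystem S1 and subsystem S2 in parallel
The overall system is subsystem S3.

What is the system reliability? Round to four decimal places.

Series (A and B): 0.720000 × 0.950000 = 0.684000
Series (C and D): 0.900000 × 0.940000 = 0.846000
Parallel ([0.684000] and [0.846000]): 1 − (1 − 0.684000)(1 − 0.846000) = 0.9513

0.9513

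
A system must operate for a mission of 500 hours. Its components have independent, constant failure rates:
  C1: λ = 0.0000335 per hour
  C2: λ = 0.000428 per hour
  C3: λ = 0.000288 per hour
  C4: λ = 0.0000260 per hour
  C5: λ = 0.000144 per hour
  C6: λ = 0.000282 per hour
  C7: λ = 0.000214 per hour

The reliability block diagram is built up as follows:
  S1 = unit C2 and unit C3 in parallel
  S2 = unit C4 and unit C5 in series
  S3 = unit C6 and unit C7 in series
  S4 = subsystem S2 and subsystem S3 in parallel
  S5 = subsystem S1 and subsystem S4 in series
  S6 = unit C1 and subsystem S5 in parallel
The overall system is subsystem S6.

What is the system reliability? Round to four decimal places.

0.9993

R(C1) = exp(−0.0000335 × 500) = 0.983390
R(C2) = exp(−0.000428 × 500) = 0.807348
R(C3) = exp(−0.000288 × 500) = 0.865888
R(C4) = exp(−0.0000260 × 500) = 0.987084
R(C5) = exp(−0.000144 × 500) = 0.930531
R(C6) = exp(−0.000282 × 500) = 0.868489
R(C7) = exp(−0.000214 × 500) = 0.898526
Parallel (C2 and C3): 1 − (1 − 0.807348)(1 − 0.865888) = 0.974163
Series (C4 and C5): 0.987084 × 0.930531 = 0.918512
Series (C6 and C7): 0.868489 × 0.898526 = 0.780360
Parallel ([0.918512] and [0.780360]): 1 − (1 − 0.918512)(1 − 0.780360) = 0.982102
Series ([0.974163] and [0.982102]): 0.974163 × 0.982102 = 0.956727
Parallel (C1 and [0.956727]): 1 − (1 − 0.983390)(1 − 0.956727) = 0.9993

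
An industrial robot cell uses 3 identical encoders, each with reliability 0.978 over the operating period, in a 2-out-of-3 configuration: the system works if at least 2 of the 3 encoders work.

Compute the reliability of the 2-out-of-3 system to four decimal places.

0.9986

R = Σ_{i=2}^{3} C(3,i) p^i (1−p)^{3−i} with p = 0.978
C(3,2)·0.978^2·0.022^1 = 0.063128
C(3,3)·0.978^3·0.022^0 = 0.935441
Sum = 0.9986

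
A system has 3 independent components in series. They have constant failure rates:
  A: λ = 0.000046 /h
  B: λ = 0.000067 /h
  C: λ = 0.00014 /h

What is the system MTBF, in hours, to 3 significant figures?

3950

Series of exponential components: λ_sys = Σ λ_i
λ_sys = 0.000046 + 0.000067 + 0.00014 = 2.5300e-04 /h
MTBF = 1 / λ_sys = 3950 h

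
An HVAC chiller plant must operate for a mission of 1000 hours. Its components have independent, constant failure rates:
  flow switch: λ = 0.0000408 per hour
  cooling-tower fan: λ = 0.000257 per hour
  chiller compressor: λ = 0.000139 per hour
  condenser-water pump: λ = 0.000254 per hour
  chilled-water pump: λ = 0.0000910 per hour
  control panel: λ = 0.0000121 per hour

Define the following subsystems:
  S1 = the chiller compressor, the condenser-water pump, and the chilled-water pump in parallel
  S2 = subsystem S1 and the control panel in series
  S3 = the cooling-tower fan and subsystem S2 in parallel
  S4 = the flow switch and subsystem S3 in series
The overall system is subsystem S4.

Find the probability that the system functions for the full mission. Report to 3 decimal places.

R(flow switch) = exp(−0.0000408 × 1000) = 0.96002
R(cooling-tower fan) = exp(−0.000257 × 1000) = 0.77337
R(chiller compressor) = exp(−0.000139 × 1000) = 0.87023
R(condenser-water pump) = exp(−0.000254 × 1000) = 0.77569
R(chilled-water pump) = exp(−0.0000910 × 1000) = 0.91302
R(control panel) = exp(−0.0000121 × 1000) = 0.98797
Parallel (chiller compressor, condenser-water pump, and chilled-water pump): 1 − (1 − 0.87023)(1 − 0.77569)(1 − 0.91302) = 0.99747
Series ([0.99747] and control panel): 0.99747 × 0.98797 = 0.98547
Parallel (cooling-tower fan and [0.98547]): 1 − (1 − 0.77337)(1 − 0.98547) = 0.99671
Series (flow switch and [0.99671]): 0.96002 × 0.99671 = 0.957

0.957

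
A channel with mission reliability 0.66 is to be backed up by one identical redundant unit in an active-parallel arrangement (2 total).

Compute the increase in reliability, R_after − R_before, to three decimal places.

0.224

R_before = 0.66
R_after = 1 − (1 − 0.66)^2 = 0.884
ΔR = 0.884 − 0.66 = 0.224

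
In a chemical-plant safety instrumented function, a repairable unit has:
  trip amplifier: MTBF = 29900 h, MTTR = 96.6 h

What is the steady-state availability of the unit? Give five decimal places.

A(trip amplifier) = MTBF/(MTBF+MTTR) = 29900/(29900+96.6) = 0.99678

0.99678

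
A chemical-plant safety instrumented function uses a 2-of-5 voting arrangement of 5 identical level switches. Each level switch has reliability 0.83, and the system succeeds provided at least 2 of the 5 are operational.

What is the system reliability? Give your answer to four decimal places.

0.9964

R = Σ_{i=2}^{5} C(5,i) p^i (1−p)^{5−i} with p = 0.83
C(5,2)·0.83^2·0.17^3 = 0.033846
C(5,3)·0.83^3·0.17^2 = 0.165246
C(5,4)·0.83^4·0.17^1 = 0.403396
C(5,5)·0.83^5·0.17^0 = 0.393904
Sum = 0.9964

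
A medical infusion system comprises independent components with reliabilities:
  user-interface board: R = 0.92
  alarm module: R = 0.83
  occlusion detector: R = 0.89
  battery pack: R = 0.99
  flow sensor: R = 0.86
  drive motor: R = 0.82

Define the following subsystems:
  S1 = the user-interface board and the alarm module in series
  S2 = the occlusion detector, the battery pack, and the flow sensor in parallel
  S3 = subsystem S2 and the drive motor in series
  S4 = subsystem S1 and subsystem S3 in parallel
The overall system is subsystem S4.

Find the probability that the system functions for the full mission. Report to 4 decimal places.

Series (user-interface board and alarm module): 0.920000 × 0.830000 = 0.763600
Parallel (occlusion detector, battery pack, and flow sensor): 1 − (1 − 0.890000)(1 − 0.990000)(1 − 0.860000) = 0.999846
Series ([0.999846] and drive motor): 0.999846 × 0.820000 = 0.819874
Parallel ([0.763600] and [0.819874]): 1 − (1 − 0.763600)(1 − 0.819874) = 0.9574

0.9574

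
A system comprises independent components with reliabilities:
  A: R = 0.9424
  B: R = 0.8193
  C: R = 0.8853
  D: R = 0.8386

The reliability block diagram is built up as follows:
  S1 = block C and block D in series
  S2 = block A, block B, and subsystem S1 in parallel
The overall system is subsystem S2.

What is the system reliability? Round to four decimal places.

Series (C and D): 0.885300 × 0.838600 = 0.742413
Parallel (A, B, and [0.742413]): 1 − (1 − 0.942400)(1 − 0.819300)(1 − 0.742413) = 0.9973

0.9973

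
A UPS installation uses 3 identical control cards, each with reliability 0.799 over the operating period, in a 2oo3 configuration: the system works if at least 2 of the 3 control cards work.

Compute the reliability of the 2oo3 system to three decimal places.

0.895

R = Σ_{i=2}^{3} C(3,i) p^i (1−p)^{3−i} with p = 0.799
C(3,2)·0.799^2·0.201^1 = 0.38496
C(3,3)·0.799^3·0.201^0 = 0.51008
Sum = 0.895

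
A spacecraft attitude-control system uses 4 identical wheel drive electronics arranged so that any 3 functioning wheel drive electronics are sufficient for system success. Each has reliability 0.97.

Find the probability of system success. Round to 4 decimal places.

R = Σ_{i=3}^{4} C(4,i) p^i (1−p)^{4−i} with p = 0.97
C(4,3)·0.97^3·0.03^1 = 0.109521
C(4,4)·0.97^4·0.03^0 = 0.885293
Sum = 0.9948

0.9948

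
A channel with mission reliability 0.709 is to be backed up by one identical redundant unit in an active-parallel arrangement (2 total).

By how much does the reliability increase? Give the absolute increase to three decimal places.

R_before = 0.709
R_after = 1 − (1 − 0.709)^2 = 0.915
ΔR = 0.915 − 0.709 = 0.206

0.206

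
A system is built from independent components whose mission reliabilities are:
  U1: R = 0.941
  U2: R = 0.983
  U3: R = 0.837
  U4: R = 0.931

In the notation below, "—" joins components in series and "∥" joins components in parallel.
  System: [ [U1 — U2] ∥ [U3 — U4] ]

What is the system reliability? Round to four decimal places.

0.9834

Series (U1 and U2): 0.941000 × 0.983000 = 0.925003
Series (U3 and U4): 0.837000 × 0.931000 = 0.779247
Parallel ([0.925003] and [0.779247]): 1 − (1 − 0.925003)(1 − 0.779247) = 0.9834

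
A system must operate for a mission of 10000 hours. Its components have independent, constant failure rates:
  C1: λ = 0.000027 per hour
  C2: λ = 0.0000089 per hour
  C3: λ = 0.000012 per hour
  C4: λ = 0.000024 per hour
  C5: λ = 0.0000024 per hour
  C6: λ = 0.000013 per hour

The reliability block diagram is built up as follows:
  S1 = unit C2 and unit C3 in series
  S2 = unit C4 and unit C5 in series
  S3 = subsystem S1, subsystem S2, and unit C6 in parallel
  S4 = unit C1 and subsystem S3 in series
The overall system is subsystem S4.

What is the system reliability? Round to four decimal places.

0.7593

R(C1) = exp(−0.000027 × 10000) = 0.763379
R(C2) = exp(−0.0000089 × 10000) = 0.914846
R(C3) = exp(−0.000012 × 10000) = 0.886920
R(C4) = exp(−0.000024 × 10000) = 0.786628
R(C5) = exp(−0.0000024 × 10000) = 0.976286
R(C6) = exp(−0.000013 × 10000) = 0.878095
Series (C2 and C3): 0.914846 × 0.886920 = 0.811395
Series (C4 and C5): 0.786628 × 0.976286 = 0.767974
Parallel ([0.811395], [0.767974], and C6): 1 − (1 − 0.811395)(1 − 0.767974)(1 − 0.878095) = 0.994665
Series (C1 and [0.994665]): 0.763379 × 0.994665 = 0.7593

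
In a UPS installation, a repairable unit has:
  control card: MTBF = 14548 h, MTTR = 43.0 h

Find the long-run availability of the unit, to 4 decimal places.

0.9971

A(control card) = MTBF/(MTBF+MTTR) = 14548/(14548+43.0) = 0.9971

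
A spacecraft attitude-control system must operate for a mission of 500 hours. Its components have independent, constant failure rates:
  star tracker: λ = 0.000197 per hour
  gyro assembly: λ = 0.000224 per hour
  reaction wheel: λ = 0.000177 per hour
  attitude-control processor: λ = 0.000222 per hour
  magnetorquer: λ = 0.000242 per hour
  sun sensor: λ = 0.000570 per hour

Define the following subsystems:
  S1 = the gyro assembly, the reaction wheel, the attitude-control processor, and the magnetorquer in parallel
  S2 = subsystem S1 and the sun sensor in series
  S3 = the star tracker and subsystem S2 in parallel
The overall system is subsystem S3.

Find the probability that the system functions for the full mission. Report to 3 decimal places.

0.977

R(star tracker) = exp(−0.000197 × 500) = 0.90620
R(gyro assembly) = exp(−0.000224 × 500) = 0.89404
R(reaction wheel) = exp(−0.000177 × 500) = 0.91530
R(attitude-control processor) = exp(−0.000222 × 500) = 0.89494
R(magnetorquer) = exp(−0.000242 × 500) = 0.88603
R(sun sensor) = exp(−0.000570 × 500) = 0.75201
Parallel (gyro assembly, reaction wheel, attitude-control processor, and magnetorquer): 1 − (1 − 0.89404)(1 − 0.91530)(1 − 0.89494)(1 − 0.88603) = 0.99989
Series ([0.99989] and sun sensor): 0.99989 × 0.75201 = 0.75193
Parallel (star tracker and [0.75193]): 1 − (1 − 0.90620)(1 − 0.75193) = 0.977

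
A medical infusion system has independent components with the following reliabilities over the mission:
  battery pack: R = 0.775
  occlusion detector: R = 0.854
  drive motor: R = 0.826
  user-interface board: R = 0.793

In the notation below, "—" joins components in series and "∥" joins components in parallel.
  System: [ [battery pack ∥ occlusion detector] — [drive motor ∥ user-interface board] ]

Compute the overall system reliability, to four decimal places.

Parallel (battery pack and occlusion detector): 1 − (1 − 0.775000)(1 − 0.854000) = 0.967150
Parallel (drive motor and user-interface board): 1 − (1 − 0.826000)(1 − 0.793000) = 0.963982
Series ([0.967150] and [0.963982]): 0.967150 × 0.963982 = 0.9323

0.9323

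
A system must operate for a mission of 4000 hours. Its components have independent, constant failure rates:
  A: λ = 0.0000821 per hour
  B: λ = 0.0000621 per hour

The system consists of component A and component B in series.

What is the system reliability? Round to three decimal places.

0.562

R(A) = exp(−0.0000821 × 4000) = 0.72007
R(B) = exp(−0.0000621 × 4000) = 0.78005
Series (A and B): 0.72007 × 0.78005 = 0.562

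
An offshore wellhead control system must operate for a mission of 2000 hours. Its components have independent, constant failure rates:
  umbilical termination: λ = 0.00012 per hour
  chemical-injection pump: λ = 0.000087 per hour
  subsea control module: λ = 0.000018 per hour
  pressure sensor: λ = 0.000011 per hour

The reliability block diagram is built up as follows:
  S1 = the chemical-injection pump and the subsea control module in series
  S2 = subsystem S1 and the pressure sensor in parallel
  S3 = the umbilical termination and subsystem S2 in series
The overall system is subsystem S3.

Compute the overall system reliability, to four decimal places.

0.7834

R(umbilical termination) = exp(−0.00012 × 2000) = 0.786628
R(chemical-injection pump) = exp(−0.000087 × 2000) = 0.840297
R(subsea control module) = exp(−0.000018 × 2000) = 0.964640
R(pressure sensor) = exp(−0.000011 × 2000) = 0.978240
Series (chemical-injection pump and subsea control module): 0.840297 × 0.964640 = 0.810584
Parallel ([0.810584] and pressure sensor): 1 − (1 − 0.810584)(1 − 0.978240) = 0.995878
Series (umbilical termination and [0.995878]): 0.786628 × 0.995878 = 0.7834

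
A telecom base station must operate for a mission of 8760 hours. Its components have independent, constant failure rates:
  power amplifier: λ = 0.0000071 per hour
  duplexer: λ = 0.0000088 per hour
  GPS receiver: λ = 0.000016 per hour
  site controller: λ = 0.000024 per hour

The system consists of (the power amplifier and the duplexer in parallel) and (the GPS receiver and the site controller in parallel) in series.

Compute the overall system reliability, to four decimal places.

R(power amplifier) = exp(−0.0000071 × 8760) = 0.939699
R(duplexer) = exp(−0.0000088 × 8760) = 0.925808
R(GPS receiver) = exp(−0.000016 × 8760) = 0.869219
R(site controller) = exp(−0.000024 × 8760) = 0.810390
Parallel (power amplifier and duplexer): 1 − (1 − 0.939699)(1 − 0.925808) = 0.995526
Parallel (GPS receiver and site controller): 1 − (1 − 0.869219)(1 − 0.810390) = 0.975203
Series ([0.995526] and [0.975203]): 0.995526 × 0.975203 = 0.9708

0.9708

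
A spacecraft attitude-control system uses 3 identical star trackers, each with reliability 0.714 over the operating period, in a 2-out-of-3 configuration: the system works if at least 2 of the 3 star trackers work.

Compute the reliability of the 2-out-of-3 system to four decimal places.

0.8014

R = Σ_{i=2}^{3} C(3,i) p^i (1−p)^{3−i} with p = 0.714
C(3,2)·0.714^2·0.286^1 = 0.437405
C(3,3)·0.714^3·0.286^0 = 0.363994
Sum = 0.8014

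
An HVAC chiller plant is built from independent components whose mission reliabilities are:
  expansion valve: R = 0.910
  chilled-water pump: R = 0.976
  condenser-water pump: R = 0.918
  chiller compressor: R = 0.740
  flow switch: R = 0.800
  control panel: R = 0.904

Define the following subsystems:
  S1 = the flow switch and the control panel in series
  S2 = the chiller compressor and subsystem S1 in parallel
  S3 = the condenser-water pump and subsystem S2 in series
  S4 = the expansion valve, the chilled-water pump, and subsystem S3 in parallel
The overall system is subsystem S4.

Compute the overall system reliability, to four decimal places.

0.9997

Series (flow switch and control panel): 0.800000 × 0.904000 = 0.723200
Parallel (chiller compressor and [0.723200]): 1 − (1 − 0.740000)(1 − 0.723200) = 0.928032
Series (condenser-water pump and [0.928032]): 0.918000 × 0.928032 = 0.851933
Parallel (expansion valve, chilled-water pump, and [0.851933]): 1 − (1 − 0.910000)(1 − 0.976000)(1 − 0.851933) = 0.9997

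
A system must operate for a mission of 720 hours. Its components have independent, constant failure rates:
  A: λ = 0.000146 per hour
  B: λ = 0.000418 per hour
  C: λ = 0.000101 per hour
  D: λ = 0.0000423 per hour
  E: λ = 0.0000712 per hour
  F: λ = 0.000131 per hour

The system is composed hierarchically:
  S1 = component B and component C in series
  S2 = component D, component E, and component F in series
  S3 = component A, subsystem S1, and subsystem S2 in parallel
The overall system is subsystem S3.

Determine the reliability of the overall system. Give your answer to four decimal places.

R(A) = exp(−0.000146 × 720) = 0.900216
R(B) = exp(−0.000418 × 720) = 0.740107
R(C) = exp(−0.000101 × 720) = 0.929861
R(D) = exp(−0.0000423 × 720) = 0.970003
R(E) = exp(−0.0000712 × 720) = 0.950028
R(F) = exp(−0.000131 × 720) = 0.909992
Series (B and C): 0.740107 × 0.929861 = 0.688197
Series (D, E, and F): 0.970003 × 0.950028 × 0.909992 = 0.838585
Parallel (A, [0.688197], and [0.838585]): 1 − (1 − 0.900216)(1 − 0.688197)(1 − 0.838585) = 0.9950

0.9950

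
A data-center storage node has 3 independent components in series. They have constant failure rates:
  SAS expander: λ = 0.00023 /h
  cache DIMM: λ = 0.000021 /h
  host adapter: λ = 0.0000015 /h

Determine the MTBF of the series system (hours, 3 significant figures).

3960

Series of exponential components: λ_sys = Σ λ_i
λ_sys = 0.00023 + 0.000021 + 0.0000015 = 2.5250e-04 /h
MTBF = 1 / λ_sys = 3960 h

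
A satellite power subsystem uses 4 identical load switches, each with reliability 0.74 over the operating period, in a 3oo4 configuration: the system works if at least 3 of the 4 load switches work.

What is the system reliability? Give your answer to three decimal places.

R = Σ_{i=3}^{4} C(4,i) p^i (1−p)^{4−i} with p = 0.74
C(4,3)·0.74^3·0.26^1 = 0.42143
C(4,4)·0.74^4·0.26^0 = 0.29987
Sum = 0.721

0.721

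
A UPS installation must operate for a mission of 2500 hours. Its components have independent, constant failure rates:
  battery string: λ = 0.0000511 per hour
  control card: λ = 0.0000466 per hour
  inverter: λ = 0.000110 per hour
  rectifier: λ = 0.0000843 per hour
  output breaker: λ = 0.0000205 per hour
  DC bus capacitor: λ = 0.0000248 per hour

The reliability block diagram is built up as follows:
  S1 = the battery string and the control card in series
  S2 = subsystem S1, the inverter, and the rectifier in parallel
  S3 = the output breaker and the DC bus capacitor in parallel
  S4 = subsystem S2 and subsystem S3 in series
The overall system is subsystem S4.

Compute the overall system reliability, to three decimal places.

R(battery string) = exp(−0.0000511 × 2500) = 0.88007
R(control card) = exp(−0.0000466 × 2500) = 0.89003
R(inverter) = exp(−0.000110 × 2500) = 0.75957
R(rectifier) = exp(−0.0000843 × 2500) = 0.80998
R(output breaker) = exp(−0.0000205 × 2500) = 0.95004
R(DC bus capacitor) = exp(−0.0000248 × 2500) = 0.93988
Series (battery string and control card): 0.88007 × 0.89003 = 0.78329
Parallel ([0.78329], inverter, and rectifier): 1 − (1 − 0.78329)(1 − 0.75957)(1 − 0.80998) = 0.99010
Parallel (output breaker and DC bus capacitor): 1 − (1 − 0.95004)(1 − 0.93988) = 0.99700
Series ([0.99010] and [0.99700]): 0.99010 × 0.99700 = 0.987

0.987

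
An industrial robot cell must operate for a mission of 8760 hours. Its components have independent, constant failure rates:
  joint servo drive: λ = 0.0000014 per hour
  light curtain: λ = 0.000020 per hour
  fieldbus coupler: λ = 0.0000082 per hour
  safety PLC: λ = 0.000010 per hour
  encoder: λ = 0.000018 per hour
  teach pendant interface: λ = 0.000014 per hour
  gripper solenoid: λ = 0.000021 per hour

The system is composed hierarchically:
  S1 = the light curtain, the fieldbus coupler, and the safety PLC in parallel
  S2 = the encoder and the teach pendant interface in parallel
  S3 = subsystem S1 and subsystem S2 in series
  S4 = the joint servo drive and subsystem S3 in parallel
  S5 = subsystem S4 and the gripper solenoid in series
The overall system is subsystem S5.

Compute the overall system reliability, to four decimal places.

0.8318

R(joint servo drive) = exp(−0.0000014 × 8760) = 0.987811
R(light curtain) = exp(−0.000020 × 8760) = 0.839289
R(fieldbus coupler) = exp(−0.0000082 × 8760) = 0.930687
R(safety PLC) = exp(−0.000010 × 8760) = 0.916127
R(encoder) = exp(−0.000018 × 8760) = 0.854123
R(teach pendant interface) = exp(−0.000014 × 8760) = 0.884582
R(gripper solenoid) = exp(−0.000021 × 8760) = 0.831969
Parallel (light curtain, fieldbus coupler, and safety PLC): 1 − (1 − 0.839289)(1 − 0.930687)(1 − 0.916127) = 0.999066
Parallel (encoder and teach pendant interface): 1 − (1 − 0.854123)(1 − 0.884582) = 0.983163
Series ([0.999066] and [0.983163]): 0.999066 × 0.983163 = 0.982245
Parallel (joint servo drive and [0.982245]): 1 − (1 − 0.987811)(1 − 0.982245) = 0.999784
Series ([0.999784] and gripper solenoid): 0.999784 × 0.831969 = 0.8318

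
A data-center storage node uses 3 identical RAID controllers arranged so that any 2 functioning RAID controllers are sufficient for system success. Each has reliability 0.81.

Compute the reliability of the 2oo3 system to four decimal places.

0.9054

R = Σ_{i=2}^{3} C(3,i) p^i (1−p)^{3−i} with p = 0.81
C(3,2)·0.81^2·0.19^1 = 0.373977
C(3,3)·0.81^3·0.19^0 = 0.531441
Sum = 0.9054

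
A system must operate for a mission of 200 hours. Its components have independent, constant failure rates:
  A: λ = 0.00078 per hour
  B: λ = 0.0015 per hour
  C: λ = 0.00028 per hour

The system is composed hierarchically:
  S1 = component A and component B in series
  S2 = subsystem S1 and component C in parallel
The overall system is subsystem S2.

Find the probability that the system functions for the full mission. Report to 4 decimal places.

0.9801

R(A) = exp(−0.00078 × 200) = 0.855559
R(B) = exp(−0.0015 × 200) = 0.740818
R(C) = exp(−0.00028 × 200) = 0.945539
Series (A and B): 0.855559 × 0.740818 = 0.633814
Parallel ([0.633814] and C): 1 − (1 − 0.633814)(1 − 0.945539) = 0.9801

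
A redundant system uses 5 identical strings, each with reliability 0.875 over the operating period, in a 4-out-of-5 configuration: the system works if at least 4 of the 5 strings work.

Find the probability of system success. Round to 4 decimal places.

0.8793

R = Σ_{i=4}^{5} C(5,i) p^i (1−p)^{5−i} with p = 0.875
C(5,4)·0.875^4·0.125^1 = 0.366364
C(5,5)·0.875^5·0.125^0 = 0.512909
Sum = 0.8793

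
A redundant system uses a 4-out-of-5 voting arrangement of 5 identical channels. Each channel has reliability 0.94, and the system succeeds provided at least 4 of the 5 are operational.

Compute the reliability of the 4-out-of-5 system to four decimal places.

0.9681

R = Σ_{i=4}^{5} C(5,i) p^i (1−p)^{5−i} with p = 0.94
C(5,4)·0.94^4·0.06^1 = 0.234225
C(5,5)·0.94^5·0.06^0 = 0.733904
Sum = 0.9681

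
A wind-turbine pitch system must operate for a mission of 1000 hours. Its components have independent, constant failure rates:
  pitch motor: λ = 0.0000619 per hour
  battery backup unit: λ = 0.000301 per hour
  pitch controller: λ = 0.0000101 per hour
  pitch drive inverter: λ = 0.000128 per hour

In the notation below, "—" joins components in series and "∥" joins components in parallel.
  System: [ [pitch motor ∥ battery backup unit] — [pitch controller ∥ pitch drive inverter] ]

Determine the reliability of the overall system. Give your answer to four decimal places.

0.9832

R(pitch motor) = exp(−0.0000619 × 1000) = 0.939977
R(battery backup unit) = exp(−0.000301 × 1000) = 0.740078
R(pitch controller) = exp(−0.0000101 × 1000) = 0.989951
R(pitch drive inverter) = exp(−0.000128 × 1000) = 0.879853
Parallel (pitch motor and battery backup unit): 1 − (1 − 0.939977)(1 − 0.740078) = 0.984399
Parallel (pitch controller and pitch drive inverter): 1 − (1 − 0.989951)(1 − 0.879853) = 0.998793
Series ([0.984399] and [0.998793]): 0.984399 × 0.998793 = 0.9832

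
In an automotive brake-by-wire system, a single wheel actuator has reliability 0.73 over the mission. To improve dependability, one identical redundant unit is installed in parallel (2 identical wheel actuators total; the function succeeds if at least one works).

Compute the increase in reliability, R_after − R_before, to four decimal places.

R_before = 0.73
R_after = 1 − (1 − 0.73)^2 = 0.9271
ΔR = 0.9271 − 0.73 = 0.1971

0.1971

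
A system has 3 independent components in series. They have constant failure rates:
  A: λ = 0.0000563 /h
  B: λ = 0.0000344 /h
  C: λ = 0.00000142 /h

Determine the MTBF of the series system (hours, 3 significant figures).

Series of exponential components: λ_sys = Σ λ_i
λ_sys = 0.0000563 + 0.0000344 + 0.00000142 = 9.2120e-05 /h
MTBF = 1 / λ_sys = 10900 h

10900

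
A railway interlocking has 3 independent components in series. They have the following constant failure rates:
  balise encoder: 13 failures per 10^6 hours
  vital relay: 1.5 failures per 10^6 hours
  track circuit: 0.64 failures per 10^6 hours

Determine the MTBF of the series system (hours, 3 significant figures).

66100

Series of exponential components: λ_sys = Σ λ_i
λ_sys = 0.000013 + 0.0000015 + 0.00000064 = 1.5140e-05 /h
MTBF = 1 / λ_sys = 66100 h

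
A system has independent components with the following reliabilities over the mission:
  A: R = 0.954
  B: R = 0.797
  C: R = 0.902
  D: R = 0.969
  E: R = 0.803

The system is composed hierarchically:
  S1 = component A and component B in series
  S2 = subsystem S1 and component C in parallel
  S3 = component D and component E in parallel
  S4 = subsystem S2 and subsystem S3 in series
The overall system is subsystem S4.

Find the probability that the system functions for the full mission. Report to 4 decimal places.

Series (A and B): 0.954000 × 0.797000 = 0.760338
Parallel ([0.760338] and C): 1 − (1 − 0.760338)(1 − 0.902000) = 0.976513
Parallel (D and E): 1 − (1 − 0.969000)(1 − 0.803000) = 0.993893
Series ([0.976513] and [0.993893]): 0.976513 × 0.993893 = 0.9705

0.9705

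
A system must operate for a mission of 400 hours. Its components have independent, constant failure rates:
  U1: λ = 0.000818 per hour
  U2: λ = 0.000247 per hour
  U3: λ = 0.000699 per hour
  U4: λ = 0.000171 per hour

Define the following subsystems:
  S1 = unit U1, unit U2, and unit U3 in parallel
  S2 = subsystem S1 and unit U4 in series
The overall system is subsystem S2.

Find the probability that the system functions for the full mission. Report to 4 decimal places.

0.9279

R(U1) = exp(−0.000818 × 400) = 0.720940
R(U2) = exp(−0.000247 × 400) = 0.905924
R(U3) = exp(−0.000699 × 400) = 0.756086
R(U4) = exp(−0.000171 × 400) = 0.933887
Parallel (U1, U2, and U3): 1 − (1 − 0.720940)(1 − 0.905924)(1 − 0.756086) = 0.993597
Series ([0.993597] and U4): 0.993597 × 0.933887 = 0.9279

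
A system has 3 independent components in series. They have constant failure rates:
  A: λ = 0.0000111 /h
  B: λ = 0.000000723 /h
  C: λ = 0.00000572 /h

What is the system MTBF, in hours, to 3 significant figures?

57000

Series of exponential components: λ_sys = Σ λ_i
λ_sys = 0.0000111 + 0.000000723 + 0.00000572 = 1.7543e-05 /h
MTBF = 1 / λ_sys = 57000 h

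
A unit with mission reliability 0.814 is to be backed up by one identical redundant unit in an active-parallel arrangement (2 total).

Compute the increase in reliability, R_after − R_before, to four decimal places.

0.1514

R_before = 0.814
R_after = 1 − (1 − 0.814)^2 = 0.9654
ΔR = 0.9654 − 0.814 = 0.1514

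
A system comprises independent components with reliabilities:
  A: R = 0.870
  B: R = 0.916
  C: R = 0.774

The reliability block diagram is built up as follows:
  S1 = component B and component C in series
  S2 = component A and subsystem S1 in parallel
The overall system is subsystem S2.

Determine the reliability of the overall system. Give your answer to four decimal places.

Series (B and C): 0.916000 × 0.774000 = 0.708984
Parallel (A and [0.708984]): 1 − (1 − 0.870000)(1 − 0.708984) = 0.9622

0.9622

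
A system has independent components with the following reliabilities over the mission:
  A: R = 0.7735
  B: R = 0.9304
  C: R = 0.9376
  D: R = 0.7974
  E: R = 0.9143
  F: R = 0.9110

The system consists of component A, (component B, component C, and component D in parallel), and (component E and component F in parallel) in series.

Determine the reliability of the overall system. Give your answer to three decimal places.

0.767

Parallel (B, C, and D): 1 − (1 − 0.93040)(1 − 0.93760)(1 − 0.79740) = 0.99912
Parallel (E and F): 1 − (1 − 0.91430)(1 − 0.91100) = 0.99237
Series (A, [0.99912], and [0.99237]): 0.77350 × 0.99912 × 0.99237 = 0.767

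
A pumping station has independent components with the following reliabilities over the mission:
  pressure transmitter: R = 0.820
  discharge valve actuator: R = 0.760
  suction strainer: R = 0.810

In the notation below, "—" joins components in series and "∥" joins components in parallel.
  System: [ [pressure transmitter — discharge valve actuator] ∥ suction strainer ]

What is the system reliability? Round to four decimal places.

0.9284

Series (pressure transmitter and discharge valve actuator): 0.820000 × 0.760000 = 0.623200
Parallel ([0.623200] and suction strainer): 1 − (1 − 0.623200)(1 − 0.810000) = 0.9284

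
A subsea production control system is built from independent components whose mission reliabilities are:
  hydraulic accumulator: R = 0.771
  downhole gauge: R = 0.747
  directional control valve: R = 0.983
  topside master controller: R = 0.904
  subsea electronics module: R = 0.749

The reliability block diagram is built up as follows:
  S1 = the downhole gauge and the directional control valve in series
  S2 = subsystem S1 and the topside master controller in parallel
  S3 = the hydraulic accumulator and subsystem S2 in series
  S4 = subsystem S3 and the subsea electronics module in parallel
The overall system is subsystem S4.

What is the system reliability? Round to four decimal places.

Series (downhole gauge and directional control valve): 0.747000 × 0.983000 = 0.734301
Parallel ([0.734301] and topside master controller): 1 − (1 − 0.734301)(1 − 0.904000) = 0.974493
Series (hydraulic accumulator and [0.974493]): 0.771000 × 0.974493 = 0.751334
Parallel ([0.751334] and subsea electronics module): 1 − (1 − 0.751334)(1 − 0.749000) = 0.9376

0.9376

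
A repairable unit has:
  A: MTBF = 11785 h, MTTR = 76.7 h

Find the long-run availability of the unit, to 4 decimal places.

A(A) = MTBF/(MTBF+MTTR) = 11785/(11785+76.7) = 0.9935

0.9935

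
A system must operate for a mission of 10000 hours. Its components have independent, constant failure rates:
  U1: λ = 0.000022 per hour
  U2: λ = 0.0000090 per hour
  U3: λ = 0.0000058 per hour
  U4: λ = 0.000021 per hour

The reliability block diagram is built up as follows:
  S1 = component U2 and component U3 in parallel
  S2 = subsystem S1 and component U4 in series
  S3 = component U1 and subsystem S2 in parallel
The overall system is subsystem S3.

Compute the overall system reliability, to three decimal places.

R(U1) = exp(−0.000022 × 10000) = 0.80252
R(U2) = exp(−0.0000090 × 10000) = 0.91393
R(U3) = exp(−0.0000058 × 10000) = 0.94365
R(U4) = exp(−0.000021 × 10000) = 0.81058
Parallel (U2 and U3): 1 − (1 − 0.91393)(1 − 0.94365) = 0.99515
Series ([0.99515] and U4): 0.99515 × 0.81058 = 0.80665
Parallel (U1 and [0.80665]): 1 − (1 − 0.80252)(1 − 0.80665) = 0.962

0.962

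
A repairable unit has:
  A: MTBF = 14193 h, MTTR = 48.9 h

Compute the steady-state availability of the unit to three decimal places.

A(A) = MTBF/(MTBF+MTTR) = 14193/(14193+48.9) = 0.997

0.997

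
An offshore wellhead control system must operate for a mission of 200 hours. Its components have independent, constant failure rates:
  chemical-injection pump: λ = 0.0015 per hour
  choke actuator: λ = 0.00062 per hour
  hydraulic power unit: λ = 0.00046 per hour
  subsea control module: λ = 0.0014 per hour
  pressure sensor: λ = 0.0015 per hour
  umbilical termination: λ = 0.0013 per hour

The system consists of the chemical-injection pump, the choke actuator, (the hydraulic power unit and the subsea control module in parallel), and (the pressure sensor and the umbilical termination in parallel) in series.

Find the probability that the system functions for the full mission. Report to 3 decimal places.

0.602

R(chemical-injection pump) = exp(−0.0015 × 200) = 0.74082
R(choke actuator) = exp(−0.00062 × 200) = 0.88338
R(hydraulic power unit) = exp(−0.00046 × 200) = 0.91211
R(subsea control module) = exp(−0.0014 × 200) = 0.75578
R(pressure sensor) = exp(−0.0015 × 200) = 0.74082
R(umbilical termination) = exp(−0.0013 × 200) = 0.77105
Parallel (hydraulic power unit and subsea control module): 1 − (1 − 0.91211)(1 − 0.75578) = 0.97854
Parallel (pressure sensor and umbilical termination): 1 − (1 − 0.74082)(1 − 0.77105) = 0.94066
Series (chemical-injection pump, choke actuator, [0.97854], and [0.94066]): 0.74082 × 0.88338 × 0.97854 × 0.94066 = 0.602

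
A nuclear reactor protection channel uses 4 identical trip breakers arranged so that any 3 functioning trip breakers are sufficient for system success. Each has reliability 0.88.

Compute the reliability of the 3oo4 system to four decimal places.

R = Σ_{i=3}^{4} C(4,i) p^i (1−p)^{4−i} with p = 0.88
C(4,3)·0.88^3·0.12^1 = 0.327107
C(4,4)·0.88^4·0.12^0 = 0.599695
Sum = 0.9268

0.9268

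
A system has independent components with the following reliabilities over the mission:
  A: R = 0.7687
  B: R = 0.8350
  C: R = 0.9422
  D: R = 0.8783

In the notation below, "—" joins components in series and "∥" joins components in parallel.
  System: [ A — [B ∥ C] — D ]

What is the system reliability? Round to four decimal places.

0.6687

Parallel (B and C): 1 − (1 − 0.835000)(1 − 0.942200) = 0.990463
Series (A, [0.990463], and D): 0.768700 × 0.990463 × 0.878300 = 0.6687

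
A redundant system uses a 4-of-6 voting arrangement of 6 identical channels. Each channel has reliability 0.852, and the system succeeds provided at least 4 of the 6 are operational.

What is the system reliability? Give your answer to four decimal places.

R = Σ_{i=4}^{6} C(6,i) p^i (1−p)^{6−i} with p = 0.852
C(6,4)·0.852^4·0.148^2 = 0.173130
C(6,5)·0.852^5·0.148^1 = 0.398668
C(6,6)·0.852^6·0.148^0 = 0.382505
Sum = 0.9543

0.9543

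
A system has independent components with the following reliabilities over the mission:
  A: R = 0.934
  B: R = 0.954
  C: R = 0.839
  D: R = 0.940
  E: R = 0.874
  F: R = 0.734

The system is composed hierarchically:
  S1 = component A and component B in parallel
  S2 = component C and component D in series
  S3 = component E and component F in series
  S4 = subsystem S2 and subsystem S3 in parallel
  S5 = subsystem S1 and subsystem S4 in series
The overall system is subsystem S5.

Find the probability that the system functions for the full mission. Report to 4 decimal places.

Parallel (A and B): 1 − (1 − 0.934000)(1 − 0.954000) = 0.996964
Series (C and D): 0.839000 × 0.940000 = 0.788660
Series (E and F): 0.874000 × 0.734000 = 0.641516
Parallel ([0.788660] and [0.641516]): 1 − (1 − 0.788660)(1 − 0.641516) = 0.924238
Series ([0.996964] and [0.924238]): 0.996964 × 0.924238 = 0.9214

0.9214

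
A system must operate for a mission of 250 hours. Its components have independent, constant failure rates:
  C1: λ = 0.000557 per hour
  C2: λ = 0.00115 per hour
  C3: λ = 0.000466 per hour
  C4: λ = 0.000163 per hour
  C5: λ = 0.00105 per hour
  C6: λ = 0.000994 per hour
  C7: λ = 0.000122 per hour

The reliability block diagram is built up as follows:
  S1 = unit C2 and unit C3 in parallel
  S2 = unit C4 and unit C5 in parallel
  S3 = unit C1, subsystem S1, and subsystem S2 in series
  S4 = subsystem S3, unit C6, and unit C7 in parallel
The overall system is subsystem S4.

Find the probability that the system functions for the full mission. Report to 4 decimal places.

0.9989

R(C1) = exp(−0.000557 × 250) = 0.870010
R(C2) = exp(−0.00115 × 250) = 0.750137
R(C3) = exp(−0.000466 × 250) = 0.890030
R(C4) = exp(−0.000163 × 250) = 0.960069
R(C5) = exp(−0.00105 × 250) = 0.769126
R(C6) = exp(−0.000994 × 250) = 0.779970
R(C7) = exp(−0.000122 × 250) = 0.969960
Parallel (C2 and C3): 1 − (1 − 0.750137)(1 − 0.890030) = 0.972523
Parallel (C4 and C5): 1 − (1 − 0.960069)(1 − 0.769126) = 0.990781
Series (C1, [0.972523], and [0.990781]): 0.870010 × 0.972523 × 0.990781 = 0.838304
Parallel ([0.838304], C6, and C7): 1 − (1 − 0.838304)(1 − 0.779970)(1 − 0.969960) = 0.9989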